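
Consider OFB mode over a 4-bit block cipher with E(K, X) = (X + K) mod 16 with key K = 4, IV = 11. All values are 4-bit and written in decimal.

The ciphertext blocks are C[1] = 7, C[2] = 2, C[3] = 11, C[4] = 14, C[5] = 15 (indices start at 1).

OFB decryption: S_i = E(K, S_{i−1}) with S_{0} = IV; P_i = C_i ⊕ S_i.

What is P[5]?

P[5] = 0

P[1]: S = E(K, 11) = 15; 7 ⊕ 15 = 8.
P[2]: S = E(K, 15) = 3; 2 ⊕ 3 = 1.
P[3]: S = E(K, 3) = 7; 11 ⊕ 7 = 12.
P[4]: S = E(K, 7) = 11; 14 ⊕ 11 = 5.
P[5]: S = E(K, 11) = 15; 15 ⊕ 15 = 0.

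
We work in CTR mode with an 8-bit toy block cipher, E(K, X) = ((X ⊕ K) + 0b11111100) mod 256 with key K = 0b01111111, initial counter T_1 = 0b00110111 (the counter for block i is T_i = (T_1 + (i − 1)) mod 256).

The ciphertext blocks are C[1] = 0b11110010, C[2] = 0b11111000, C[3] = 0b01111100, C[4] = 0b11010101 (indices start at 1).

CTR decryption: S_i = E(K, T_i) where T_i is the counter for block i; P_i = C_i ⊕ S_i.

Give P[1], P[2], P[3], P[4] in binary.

P[1] = 0b10110110, P[2] = 0b10111011, P[3] = 0b00111110, P[4] = 0b10010100

P[1]: T = 0b00110111, S = E(K, T) = 0b01000100; 0b11110010 ⊕ 0b01000100 = 0b10110110.
P[2]: T = 0b00111000, S = E(K, T) = 0b01000011; 0b11111000 ⊕ 0b01000011 = 0b10111011.
P[3]: T = 0b00111001, S = E(K, T) = 0b01000010; 0b01111100 ⊕ 0b01000010 = 0b00111110.
P[4]: T = 0b00111010, S = E(K, T) = 0b01000001; 0b11010101 ⊕ 0b01000001 = 0b10010100.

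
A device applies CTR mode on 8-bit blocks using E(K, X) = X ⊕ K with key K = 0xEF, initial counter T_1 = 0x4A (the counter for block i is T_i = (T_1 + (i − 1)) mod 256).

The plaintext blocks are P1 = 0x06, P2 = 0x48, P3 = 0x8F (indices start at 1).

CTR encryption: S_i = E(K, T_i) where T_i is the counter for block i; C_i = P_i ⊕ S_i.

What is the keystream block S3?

C1: T = 0x4A, S = E(K, T) = 0xA5; 0x06 ⊕ 0xA5 = 0xA3.
C2: T = 0x4B, S = E(K, T) = 0xA4; 0x48 ⊕ 0xA4 = 0xEC.
C3: T = 0x4C, S = E(K, T) = 0xA3; 0x8F ⊕ 0xA3 = 0x2C.
So S3 = 0xA3.

0xA3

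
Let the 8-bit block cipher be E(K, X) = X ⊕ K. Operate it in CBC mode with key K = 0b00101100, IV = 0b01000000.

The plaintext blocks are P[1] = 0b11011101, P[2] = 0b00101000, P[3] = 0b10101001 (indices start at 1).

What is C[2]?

C[2] = 0b10110101

CBC encryption: C_i = E(K, P_i ⊕ C_{i−1}), with C_{0} = IV.
C[1]: P[1] ⊕ 0b01000000 = 0b10011101; E(K, 0b10011101) = 0b10110001.
C[2]: P[2] ⊕ 0b10110001 = 0b10011001; E(K, 0b10011001) = 0b10110101.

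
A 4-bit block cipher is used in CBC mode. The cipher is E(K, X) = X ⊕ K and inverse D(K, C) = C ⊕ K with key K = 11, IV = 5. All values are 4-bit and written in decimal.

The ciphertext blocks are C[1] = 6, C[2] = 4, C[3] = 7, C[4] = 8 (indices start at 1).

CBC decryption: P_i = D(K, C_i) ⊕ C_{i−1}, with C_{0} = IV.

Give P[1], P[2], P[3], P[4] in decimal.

P[1] = 8, P[2] = 9, P[3] = 8, P[4] = 4

P[1]: D(K, 6) = 13; 13 ⊕ 5 = 8.
P[2]: D(K, 4) = 15; 15 ⊕ 6 = 9.
P[3]: D(K, 7) = 12; 12 ⊕ 4 = 8.
P[4]: D(K, 8) = 3; 3 ⊕ 7 = 4.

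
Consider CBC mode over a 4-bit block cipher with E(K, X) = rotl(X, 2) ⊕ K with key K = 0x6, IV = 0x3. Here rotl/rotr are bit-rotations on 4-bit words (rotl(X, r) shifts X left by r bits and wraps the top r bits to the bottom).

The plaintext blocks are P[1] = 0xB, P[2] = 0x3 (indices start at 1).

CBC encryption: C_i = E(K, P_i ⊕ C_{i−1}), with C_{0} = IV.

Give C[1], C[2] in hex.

C[1]: P[1] ⊕ 0x3 = 0x8; E(K, 0x8) = 0x4.
C[2]: P[2] ⊕ 0x4 = 0x7; E(K, 0x7) = 0xB.

C[1] = 0x4, C[2] = 0xB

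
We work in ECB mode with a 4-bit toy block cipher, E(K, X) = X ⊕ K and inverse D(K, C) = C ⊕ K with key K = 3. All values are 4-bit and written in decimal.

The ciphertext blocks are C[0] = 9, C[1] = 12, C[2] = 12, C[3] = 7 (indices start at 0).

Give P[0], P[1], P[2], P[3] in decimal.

P[0] = 10, P[1] = 15, P[2] = 15, P[3] = 4

ECB decryption: P_i = D(K, C_i).
P[0]: D(K, 9) = 10.
P[1]: D(K, 12) = 15.
P[2]: D(K, 12) = 15.
P[3]: D(K, 7) = 4.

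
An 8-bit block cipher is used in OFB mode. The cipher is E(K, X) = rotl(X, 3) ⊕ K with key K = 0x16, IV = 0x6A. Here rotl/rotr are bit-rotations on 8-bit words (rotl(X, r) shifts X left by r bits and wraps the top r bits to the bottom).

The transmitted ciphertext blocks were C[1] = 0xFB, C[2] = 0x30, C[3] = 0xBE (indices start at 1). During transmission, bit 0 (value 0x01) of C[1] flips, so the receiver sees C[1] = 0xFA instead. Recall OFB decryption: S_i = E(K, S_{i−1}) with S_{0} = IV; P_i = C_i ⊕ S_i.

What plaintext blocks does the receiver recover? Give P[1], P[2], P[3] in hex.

P[1] = 0xBF, P[2] = 0x0C, P[3] = 0x49

Only C[1] changed, to 0xFA. In OFB, a change in C_i flips the same bit in P_i only; the keystream is unaffected. Decrypting the received ciphertext:
P[1]: S = E(K, 0x6A) = 0x45; 0xFA ⊕ 0x45 = 0xBF.
P[2]: S = E(K, 0x45) = 0x3C; 0x30 ⊕ 0x3C = 0x0C.
P[3]: S = E(K, 0x3C) = 0xF7; 0xBE ⊕ 0xF7 = 0x49.
Blocks that differ from the original plaintext: P[1].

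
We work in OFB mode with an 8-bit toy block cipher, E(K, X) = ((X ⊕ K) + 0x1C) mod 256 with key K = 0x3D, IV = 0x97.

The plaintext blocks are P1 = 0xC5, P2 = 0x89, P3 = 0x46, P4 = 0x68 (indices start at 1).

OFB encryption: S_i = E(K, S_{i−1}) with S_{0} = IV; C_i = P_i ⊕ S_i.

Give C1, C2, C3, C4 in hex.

C1: S = E(K, 0x97) = 0xC6; 0xC5 ⊕ 0xC6 = 0x03.
C2: S = E(K, 0xC6) = 0x17; 0x89 ⊕ 0x17 = 0x9E.
C3: S = E(K, 0x17) = 0x46; 0x46 ⊕ 0x46 = 0x00.
C4: S = E(K, 0x46) = 0x97; 0x68 ⊕ 0x97 = 0xFF.

C1 = 0x03, C2 = 0x9E, C3 = 0x00, C4 = 0xFF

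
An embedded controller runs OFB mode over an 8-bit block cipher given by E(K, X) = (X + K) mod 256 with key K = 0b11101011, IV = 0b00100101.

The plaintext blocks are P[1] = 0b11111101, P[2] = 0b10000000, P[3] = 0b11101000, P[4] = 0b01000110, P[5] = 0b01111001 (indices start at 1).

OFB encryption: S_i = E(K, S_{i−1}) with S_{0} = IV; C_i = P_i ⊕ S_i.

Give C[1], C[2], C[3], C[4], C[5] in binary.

C[1] = 0b11101101, C[2] = 0b01111011, C[3] = 0b00001110, C[4] = 0b10010111, C[5] = 0b11000101

C[1]: S = E(K, 0b00100101) = 0b00010000; 0b11111101 ⊕ 0b00010000 = 0b11101101.
C[2]: S = E(K, 0b00010000) = 0b11111011; 0b10000000 ⊕ 0b11111011 = 0b01111011.
C[3]: S = E(K, 0b11111011) = 0b11100110; 0b11101000 ⊕ 0b11100110 = 0b00001110.
C[4]: S = E(K, 0b11100110) = 0b11010001; 0b01000110 ⊕ 0b11010001 = 0b10010111.
C[5]: S = E(K, 0b11010001) = 0b10111100; 0b01111001 ⊕ 0b10111100 = 0b11000101.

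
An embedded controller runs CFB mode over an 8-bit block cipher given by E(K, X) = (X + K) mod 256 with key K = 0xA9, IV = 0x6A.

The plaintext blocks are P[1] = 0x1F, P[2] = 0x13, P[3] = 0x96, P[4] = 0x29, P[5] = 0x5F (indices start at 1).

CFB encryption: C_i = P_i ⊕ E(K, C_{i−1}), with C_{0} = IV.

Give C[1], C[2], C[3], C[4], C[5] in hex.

C[1]: E(K, 0x6A) = 0x13; 0x1F ⊕ 0x13 = 0x0C.
C[2]: E(K, 0x0C) = 0xB5; 0x13 ⊕ 0xB5 = 0xA6.
C[3]: E(K, 0xA6) = 0x4F; 0x96 ⊕ 0x4F = 0xD9.
C[4]: E(K, 0xD9) = 0x82; 0x29 ⊕ 0x82 = 0xAB.
C[5]: E(K, 0xAB) = 0x54; 0x5F ⊕ 0x54 = 0x0B.

C[1] = 0x0C, C[2] = 0xA6, C[3] = 0xD9, C[4] = 0xAB, C[5] = 0x0B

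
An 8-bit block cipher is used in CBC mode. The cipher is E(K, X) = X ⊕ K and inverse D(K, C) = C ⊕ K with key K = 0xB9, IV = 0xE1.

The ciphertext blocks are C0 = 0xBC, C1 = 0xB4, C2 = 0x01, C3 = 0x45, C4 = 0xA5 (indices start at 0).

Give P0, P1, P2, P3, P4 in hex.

CBC decryption: P_i = D(K, C_i) ⊕ C_{i−1}, with C_{−1} = IV.
P0: D(K, 0xBC) = 0x05; 0x05 ⊕ 0xE1 = 0xE4.
P1: D(K, 0xB4) = 0x0D; 0x0D ⊕ 0xBC = 0xB1.
P2: D(K, 0x01) = 0xB8; 0xB8 ⊕ 0xB4 = 0x0C.
P3: D(K, 0x45) = 0xFC; 0xFC ⊕ 0x01 = 0xFD.
P4: D(K, 0xA5) = 0x1C; 0x1C ⊕ 0x45 = 0x59.

P0 = 0xE4, P1 = 0xB1, P2 = 0x0C, P3 = 0xFD, P4 = 0x59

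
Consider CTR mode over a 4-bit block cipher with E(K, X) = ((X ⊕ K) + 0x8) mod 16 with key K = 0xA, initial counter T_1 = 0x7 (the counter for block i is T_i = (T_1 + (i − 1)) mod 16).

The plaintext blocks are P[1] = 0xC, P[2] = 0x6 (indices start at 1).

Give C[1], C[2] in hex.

C[1] = 0x9, C[2] = 0xC

CTR encryption: S_i = E(K, T_i) where T_i is the counter for block i; C_i = P_i ⊕ S_i.
C[1]: T = 0x7, S = E(K, T) = 0x5; 0xC ⊕ 0x5 = 0x9.
C[2]: T = 0x8, S = E(K, T) = 0xA; 0x6 ⊕ 0xA = 0xC.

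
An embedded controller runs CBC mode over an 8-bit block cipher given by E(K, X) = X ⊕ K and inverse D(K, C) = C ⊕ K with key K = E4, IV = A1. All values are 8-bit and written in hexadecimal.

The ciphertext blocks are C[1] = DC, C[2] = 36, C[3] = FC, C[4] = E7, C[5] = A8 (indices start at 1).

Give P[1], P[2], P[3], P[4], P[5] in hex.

P[1] = 99, P[2] = 0E, P[3] = 2E, P[4] = FF, P[5] = AB

CBC decryption: P_i = D(K, C_i) ⊕ C_{i−1}, with C_{0} = IV.
P[1]: D(K, DC) = 38; 38 ⊕ A1 = 99.
P[2]: D(K, 36) = D2; D2 ⊕ DC = 0E.
P[3]: D(K, FC) = 18; 18 ⊕ 36 = 2E.
P[4]: D(K, E7) = 03; 03 ⊕ FC = FF.
P[5]: D(K, A8) = 4C; 4C ⊕ E7 = AB.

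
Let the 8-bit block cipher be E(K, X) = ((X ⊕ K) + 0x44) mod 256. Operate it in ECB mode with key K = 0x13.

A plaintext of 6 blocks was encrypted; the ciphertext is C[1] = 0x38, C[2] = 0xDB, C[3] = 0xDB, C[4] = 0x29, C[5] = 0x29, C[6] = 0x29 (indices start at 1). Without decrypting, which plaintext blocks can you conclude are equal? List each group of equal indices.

P[2] = P[3]; P[4] = P[5] = P[6]

ECB encrypts each block independently with the same key, so equal ciphertext blocks imply equal plaintext blocks.
C[2] = C[3] = 0xDB, so P[2] = P[3].
C[4] = C[5] = C[6] = 0x29, so P[4] = P[5] = P[6].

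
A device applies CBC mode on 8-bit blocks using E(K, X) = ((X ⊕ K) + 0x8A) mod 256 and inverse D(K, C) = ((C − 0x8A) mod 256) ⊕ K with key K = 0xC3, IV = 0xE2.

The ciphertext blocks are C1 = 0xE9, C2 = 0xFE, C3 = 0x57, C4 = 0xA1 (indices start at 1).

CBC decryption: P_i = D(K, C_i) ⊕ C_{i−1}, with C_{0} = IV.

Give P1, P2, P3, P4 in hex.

P1: D(K, 0xE9) = 0x9C; 0x9C ⊕ 0xE2 = 0x7E.
P2: D(K, 0xFE) = 0xB7; 0xB7 ⊕ 0xE9 = 0x5E.
P3: D(K, 0x57) = 0x0E; 0x0E ⊕ 0xFE = 0xF0.
P4: D(K, 0xA1) = 0xD4; 0xD4 ⊕ 0x57 = 0x83.

P1 = 0x7E, P2 = 0x5E, P3 = 0xF0, P4 = 0x83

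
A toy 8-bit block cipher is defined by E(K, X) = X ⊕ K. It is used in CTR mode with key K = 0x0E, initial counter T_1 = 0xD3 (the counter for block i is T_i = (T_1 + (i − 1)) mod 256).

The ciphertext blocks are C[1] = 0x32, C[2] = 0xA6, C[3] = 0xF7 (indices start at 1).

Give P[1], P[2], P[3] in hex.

CTR decryption: S_i = E(K, T_i) where T_i is the counter for block i; P_i = C_i ⊕ S_i.
P[1]: T = 0xD3, S = E(K, T) = 0xDD; 0x32 ⊕ 0xDD = 0xEF.
P[2]: T = 0xD4, S = E(K, T) = 0xDA; 0xA6 ⊕ 0xDA = 0x7C.
P[3]: T = 0xD5, S = E(K, T) = 0xDB; 0xF7 ⊕ 0xDB = 0x2C.

P[1] = 0xEF, P[2] = 0x7C, P[3] = 0x2C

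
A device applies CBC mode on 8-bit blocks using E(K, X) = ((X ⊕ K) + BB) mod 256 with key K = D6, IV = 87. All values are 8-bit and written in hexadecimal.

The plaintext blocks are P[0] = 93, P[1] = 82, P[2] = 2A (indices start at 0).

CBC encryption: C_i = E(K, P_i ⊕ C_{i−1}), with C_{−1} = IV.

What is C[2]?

C[0]: P[0] ⊕ 87 = 14; E(K, 14) = 7D.
C[1]: P[1] ⊕ 7D = FF; E(K, FF) = E4.
C[2]: P[2] ⊕ E4 = CE; E(K, CE) = D3.

C[2] = D3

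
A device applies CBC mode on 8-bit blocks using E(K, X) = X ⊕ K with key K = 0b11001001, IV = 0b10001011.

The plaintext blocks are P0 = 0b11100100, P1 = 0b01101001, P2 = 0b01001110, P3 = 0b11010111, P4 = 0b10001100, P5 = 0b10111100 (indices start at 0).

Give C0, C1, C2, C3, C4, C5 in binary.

C0 = 0b10100110, C1 = 0b00000110, C2 = 0b10000001, C3 = 0b10011111, C4 = 0b11011010, C5 = 0b10101111

CBC encryption: C_i = E(K, P_i ⊕ C_{i−1}), with C_{−1} = IV.
C0: P0 ⊕ 0b10001011 = 0b01101111; E(K, 0b01101111) = 0b10100110.
C1: P1 ⊕ 0b10100110 = 0b11001111; E(K, 0b11001111) = 0b00000110.
C2: P2 ⊕ 0b00000110 = 0b01001000; E(K, 0b01001000) = 0b10000001.
C3: P3 ⊕ 0b10000001 = 0b01010110; E(K, 0b01010110) = 0b10011111.
C4: P4 ⊕ 0b10011111 = 0b00010011; E(K, 0b00010011) = 0b11011010.
C5: P5 ⊕ 0b11011010 = 0b01100110; E(K, 0b01100110) = 0b10101111.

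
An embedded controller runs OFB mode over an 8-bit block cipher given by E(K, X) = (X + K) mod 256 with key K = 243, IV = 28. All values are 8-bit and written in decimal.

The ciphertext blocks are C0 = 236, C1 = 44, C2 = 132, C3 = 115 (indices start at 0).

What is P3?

P3 = 155

OFB decryption: S_i = E(K, S_{i−1}) with S_{−1} = IV; P_i = C_i ⊕ S_i.
P0: S = E(K, 28) = 15; 236 ⊕ 15 = 227.
P1: S = E(K, 15) = 2; 44 ⊕ 2 = 46.
P2: S = E(K, 2) = 245; 132 ⊕ 245 = 113.
P3: S = E(K, 245) = 232; 115 ⊕ 232 = 155.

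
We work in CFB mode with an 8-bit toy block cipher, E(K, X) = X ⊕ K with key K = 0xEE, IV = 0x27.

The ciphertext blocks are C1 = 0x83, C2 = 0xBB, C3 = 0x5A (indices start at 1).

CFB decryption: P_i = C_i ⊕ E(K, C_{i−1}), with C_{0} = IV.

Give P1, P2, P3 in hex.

P1 = 0x4A, P2 = 0xD6, P3 = 0x0F

P1: E(K, 0x27) = 0xC9; 0x83 ⊕ 0xC9 = 0x4A.
P2: E(K, 0x83) = 0x6D; 0xBB ⊕ 0x6D = 0xD6.
P3: E(K, 0xBB) = 0x55; 0x5A ⊕ 0x55 = 0x0F.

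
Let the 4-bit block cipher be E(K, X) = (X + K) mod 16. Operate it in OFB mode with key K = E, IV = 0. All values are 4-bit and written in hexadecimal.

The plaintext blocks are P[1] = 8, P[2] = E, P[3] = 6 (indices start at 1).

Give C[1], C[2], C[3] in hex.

OFB encryption: S_i = E(K, S_{i−1}) with S_{0} = IV; C_i = P_i ⊕ S_i.
C[1]: S = E(K, 0) = E; 8 ⊕ E = 6.
C[2]: S = E(K, E) = C; E ⊕ C = 2.
C[3]: S = E(K, C) = A; 6 ⊕ A = C.

C[1] = 6, C[2] = 2, C[3] = C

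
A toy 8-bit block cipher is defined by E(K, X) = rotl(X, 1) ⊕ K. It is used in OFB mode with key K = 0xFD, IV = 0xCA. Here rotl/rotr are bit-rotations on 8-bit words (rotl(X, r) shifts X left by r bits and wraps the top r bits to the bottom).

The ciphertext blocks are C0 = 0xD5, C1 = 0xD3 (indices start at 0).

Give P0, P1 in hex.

P0 = 0xBD, P1 = 0xFE

OFB decryption: S_i = E(K, S_{i−1}) with S_{−1} = IV; P_i = C_i ⊕ S_i.
P0: S = E(K, 0xCA) = 0x68; 0xD5 ⊕ 0x68 = 0xBD.
P1: S = E(K, 0x68) = 0x2D; 0xD3 ⊕ 0x2D = 0xFE.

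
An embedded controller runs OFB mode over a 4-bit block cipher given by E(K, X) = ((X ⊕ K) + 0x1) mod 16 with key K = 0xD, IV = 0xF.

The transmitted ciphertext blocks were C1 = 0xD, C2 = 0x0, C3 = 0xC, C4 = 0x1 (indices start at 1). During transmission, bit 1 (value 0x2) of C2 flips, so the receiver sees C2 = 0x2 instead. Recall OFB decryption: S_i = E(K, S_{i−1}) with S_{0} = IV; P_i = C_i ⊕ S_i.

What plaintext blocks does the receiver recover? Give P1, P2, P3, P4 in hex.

Only C2 changed, to 0x2. In OFB, a change in C_i flips the same bit in P_i only; the keystream is unaffected. Decrypting the received ciphertext:
P1: S = E(K, 0xF) = 0x3; 0xD ⊕ 0x3 = 0xE.
P2: S = E(K, 0x3) = 0xF; 0x2 ⊕ 0xF = 0xD.
P3: S = E(K, 0xF) = 0x3; 0xC ⊕ 0x3 = 0xF.
P4: S = E(K, 0x3) = 0xF; 0x1 ⊕ 0xF = 0xE.
Blocks that differ from the original plaintext: P2.

P1 = 0xE, P2 = 0xD, P3 = 0xF, P4 = 0xE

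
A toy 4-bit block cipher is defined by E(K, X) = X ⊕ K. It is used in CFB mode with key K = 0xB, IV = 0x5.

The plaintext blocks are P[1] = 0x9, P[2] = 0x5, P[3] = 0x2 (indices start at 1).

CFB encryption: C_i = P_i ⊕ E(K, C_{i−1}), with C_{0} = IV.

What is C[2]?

C[1]: E(K, 0x5) = 0xE; 0x9 ⊕ 0xE = 0x7.
C[2]: E(K, 0x7) = 0xC; 0x5 ⊕ 0xC = 0x9.

C[2] = 0x9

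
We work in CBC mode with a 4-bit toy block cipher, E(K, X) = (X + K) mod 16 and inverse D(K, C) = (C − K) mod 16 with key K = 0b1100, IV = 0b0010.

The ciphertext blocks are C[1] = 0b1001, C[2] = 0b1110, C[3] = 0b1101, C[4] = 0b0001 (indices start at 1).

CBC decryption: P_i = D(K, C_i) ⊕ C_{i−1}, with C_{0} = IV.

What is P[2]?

P[2] = 0b1011

P[2]: D(K, 0b1110) = 0b0010; 0b0010 ⊕ 0b1001 = 0b1011.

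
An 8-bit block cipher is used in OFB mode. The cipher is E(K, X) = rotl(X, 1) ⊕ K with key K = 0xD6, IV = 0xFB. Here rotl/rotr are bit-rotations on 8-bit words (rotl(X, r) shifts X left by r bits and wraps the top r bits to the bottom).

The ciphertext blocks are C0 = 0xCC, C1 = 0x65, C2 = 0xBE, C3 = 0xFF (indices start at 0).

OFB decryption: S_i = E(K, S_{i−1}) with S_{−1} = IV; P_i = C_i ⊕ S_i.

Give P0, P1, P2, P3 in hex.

P0 = 0xED, P1 = 0xF1, P2 = 0x41, P3 = 0xD6

P0: S = E(K, 0xFB) = 0x21; 0xCC ⊕ 0x21 = 0xED.
P1: S = E(K, 0x21) = 0x94; 0x65 ⊕ 0x94 = 0xF1.
P2: S = E(K, 0x94) = 0xFF; 0xBE ⊕ 0xFF = 0x41.
P3: S = E(K, 0xFF) = 0x29; 0xFF ⊕ 0x29 = 0xD6.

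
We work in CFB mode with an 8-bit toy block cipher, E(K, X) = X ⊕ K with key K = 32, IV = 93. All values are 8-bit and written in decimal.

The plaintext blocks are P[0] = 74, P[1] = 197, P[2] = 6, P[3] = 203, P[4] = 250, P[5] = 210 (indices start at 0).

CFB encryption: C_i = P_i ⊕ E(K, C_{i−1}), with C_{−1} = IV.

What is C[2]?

C[2] = 244

C[0]: E(K, 93) = 125; 74 ⊕ 125 = 55.
C[1]: E(K, 55) = 23; 197 ⊕ 23 = 210.
C[2]: E(K, 210) = 242; 6 ⊕ 242 = 244.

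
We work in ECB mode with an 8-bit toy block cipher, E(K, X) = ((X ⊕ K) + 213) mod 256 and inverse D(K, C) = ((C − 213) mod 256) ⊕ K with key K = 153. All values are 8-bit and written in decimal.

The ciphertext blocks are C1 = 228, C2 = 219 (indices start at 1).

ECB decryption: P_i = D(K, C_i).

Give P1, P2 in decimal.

P1: D(K, 228) = 150.
P2: D(K, 219) = 159.

P1 = 150, P2 = 159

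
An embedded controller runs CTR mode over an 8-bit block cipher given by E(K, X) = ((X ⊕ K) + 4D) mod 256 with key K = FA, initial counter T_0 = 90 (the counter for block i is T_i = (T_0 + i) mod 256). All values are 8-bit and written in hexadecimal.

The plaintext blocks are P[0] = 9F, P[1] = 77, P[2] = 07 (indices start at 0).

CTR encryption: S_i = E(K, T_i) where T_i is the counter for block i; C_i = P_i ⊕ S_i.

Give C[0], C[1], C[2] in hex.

C[0]: T = 90, S = E(K, T) = B7; 9F ⊕ B7 = 28.
C[1]: T = 91, S = E(K, T) = B8; 77 ⊕ B8 = CF.
C[2]: T = 92, S = E(K, T) = B5; 07 ⊕ B5 = B2.

C[0] = 28, C[1] = CF, C[2] = B2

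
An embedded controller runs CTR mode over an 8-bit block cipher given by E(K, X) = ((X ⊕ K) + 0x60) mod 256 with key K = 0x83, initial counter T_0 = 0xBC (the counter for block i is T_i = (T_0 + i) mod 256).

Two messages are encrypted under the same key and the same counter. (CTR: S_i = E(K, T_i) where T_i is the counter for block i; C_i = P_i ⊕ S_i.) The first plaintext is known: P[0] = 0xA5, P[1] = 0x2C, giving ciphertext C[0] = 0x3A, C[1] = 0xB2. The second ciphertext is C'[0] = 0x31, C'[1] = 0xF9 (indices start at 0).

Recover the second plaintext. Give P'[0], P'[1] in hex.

In CTR with a reused counter, both messages share the same keystream S_i, so C_i ⊕ C'_i = P_i ⊕ P'_i and thus P'_i = P_i ⊕ C_i ⊕ C'_i.
P'[0]: 0xA5 ⊕ 0x3A ⊕ 0x31 = 0xAE.
P'[1]: 0x2C ⊕ 0xB2 ⊕ 0xF9 = 0x67.

P'[0] = 0xAE, P'[1] = 0x67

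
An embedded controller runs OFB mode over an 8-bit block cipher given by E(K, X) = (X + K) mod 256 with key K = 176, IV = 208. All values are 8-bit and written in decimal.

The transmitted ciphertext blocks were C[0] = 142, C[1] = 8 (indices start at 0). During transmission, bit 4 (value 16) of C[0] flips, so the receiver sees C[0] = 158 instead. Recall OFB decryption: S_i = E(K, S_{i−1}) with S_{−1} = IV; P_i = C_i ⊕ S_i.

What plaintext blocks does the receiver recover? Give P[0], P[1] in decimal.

Only C[0] changed, to 158. In OFB, a change in C_i flips the same bit in P_i only; the keystream is unaffected. Decrypting the received ciphertext:
P[0]: S = E(K, 208) = 128; 158 ⊕ 128 = 30.
P[1]: S = E(K, 128) = 48; 8 ⊕ 48 = 56.
Blocks that differ from the original plaintext: P[0].

P[0] = 30, P[1] = 56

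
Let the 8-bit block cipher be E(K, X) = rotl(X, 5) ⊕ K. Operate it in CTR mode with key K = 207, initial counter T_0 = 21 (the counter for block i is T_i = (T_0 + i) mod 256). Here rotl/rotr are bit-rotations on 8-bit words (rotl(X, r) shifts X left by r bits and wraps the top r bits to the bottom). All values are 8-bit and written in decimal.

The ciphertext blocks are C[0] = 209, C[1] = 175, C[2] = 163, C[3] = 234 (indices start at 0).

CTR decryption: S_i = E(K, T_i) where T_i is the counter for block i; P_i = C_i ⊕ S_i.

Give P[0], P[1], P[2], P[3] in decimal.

P[0]: T = 21, S = E(K, T) = 109; 209 ⊕ 109 = 188.
P[1]: T = 22, S = E(K, T) = 13; 175 ⊕ 13 = 162.
P[2]: T = 23, S = E(K, T) = 45; 163 ⊕ 45 = 142.
P[3]: T = 24, S = E(K, T) = 204; 234 ⊕ 204 = 38.

P[0] = 188, P[1] = 162, P[2] = 142, P[3] = 38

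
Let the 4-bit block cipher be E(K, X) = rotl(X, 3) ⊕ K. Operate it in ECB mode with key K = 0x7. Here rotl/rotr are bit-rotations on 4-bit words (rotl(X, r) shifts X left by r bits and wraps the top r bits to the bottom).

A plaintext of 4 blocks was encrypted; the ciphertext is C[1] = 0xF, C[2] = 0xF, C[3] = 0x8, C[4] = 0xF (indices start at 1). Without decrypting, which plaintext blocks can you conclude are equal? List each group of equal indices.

ECB encrypts each block independently with the same key, so equal ciphertext blocks imply equal plaintext blocks.
C[1] = C[2] = C[4] = 0xF, so P[1] = P[2] = P[4].

P[1] = P[2] = P[4]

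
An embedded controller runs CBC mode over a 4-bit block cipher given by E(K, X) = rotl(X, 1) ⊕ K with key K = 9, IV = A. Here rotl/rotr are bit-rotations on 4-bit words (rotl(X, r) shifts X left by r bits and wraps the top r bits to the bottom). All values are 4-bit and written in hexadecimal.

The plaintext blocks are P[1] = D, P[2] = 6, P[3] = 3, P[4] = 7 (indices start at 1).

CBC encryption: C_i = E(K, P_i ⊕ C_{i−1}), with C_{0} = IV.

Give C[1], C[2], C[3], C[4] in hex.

C[1] = 7, C[2] = B, C[3] = 8, C[4] = 6

C[1]: P[1] ⊕ A = 7; E(K, 7) = 7.
C[2]: P[2] ⊕ 7 = 1; E(K, 1) = B.
C[3]: P[3] ⊕ B = 8; E(K, 8) = 8.
C[4]: P[4] ⊕ 8 = F; E(K, F) = 6.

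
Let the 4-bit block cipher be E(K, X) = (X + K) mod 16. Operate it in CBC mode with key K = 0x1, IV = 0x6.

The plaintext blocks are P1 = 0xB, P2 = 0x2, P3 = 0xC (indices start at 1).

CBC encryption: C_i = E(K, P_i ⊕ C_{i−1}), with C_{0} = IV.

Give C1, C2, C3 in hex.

C1 = 0xE, C2 = 0xD, C3 = 0x2

C1: P1 ⊕ 0x6 = 0xD; E(K, 0xD) = 0xE.
C2: P2 ⊕ 0xE = 0xC; E(K, 0xC) = 0xD.
C3: P3 ⊕ 0xD = 0x1; E(K, 0x1) = 0x2.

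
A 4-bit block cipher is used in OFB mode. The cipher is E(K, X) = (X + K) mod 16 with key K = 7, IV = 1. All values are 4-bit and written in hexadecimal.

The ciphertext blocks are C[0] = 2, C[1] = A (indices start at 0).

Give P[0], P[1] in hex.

P[0] = A, P[1] = 5

OFB decryption: S_i = E(K, S_{i−1}) with S_{−1} = IV; P_i = C_i ⊕ S_i.
P[0]: S = E(K, 1) = 8; 2 ⊕ 8 = A.
P[1]: S = E(K, 8) = F; A ⊕ F = 5.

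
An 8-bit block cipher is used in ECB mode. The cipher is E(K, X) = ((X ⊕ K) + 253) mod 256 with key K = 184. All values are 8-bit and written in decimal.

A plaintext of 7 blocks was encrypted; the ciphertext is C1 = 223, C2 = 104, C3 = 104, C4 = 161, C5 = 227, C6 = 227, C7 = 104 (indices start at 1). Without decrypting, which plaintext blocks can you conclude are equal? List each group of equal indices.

ECB encrypts each block independently with the same key, so equal ciphertext blocks imply equal plaintext blocks.
C2 = C3 = C7 = 104, so P2 = P3 = P7.
C5 = C6 = 227, so P5 = P6.

P2 = P3 = P7; P5 = P6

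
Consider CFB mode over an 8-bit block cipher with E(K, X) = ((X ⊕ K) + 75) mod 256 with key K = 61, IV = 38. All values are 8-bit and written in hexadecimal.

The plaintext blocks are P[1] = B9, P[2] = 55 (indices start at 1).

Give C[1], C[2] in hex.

CFB encryption: C_i = P_i ⊕ E(K, C_{i−1}), with C_{0} = IV.
C[1]: E(K, 38) = CE; B9 ⊕ CE = 77.
C[2]: E(K, 77) = 8B; 55 ⊕ 8B = DE.

C[1] = 77, C[2] = DE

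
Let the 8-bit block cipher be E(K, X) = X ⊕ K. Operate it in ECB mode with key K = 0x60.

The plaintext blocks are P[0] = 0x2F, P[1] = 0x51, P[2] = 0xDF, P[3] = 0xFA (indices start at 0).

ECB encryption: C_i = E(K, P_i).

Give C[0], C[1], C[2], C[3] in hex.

C[0] = 0x4F, C[1] = 0x31, C[2] = 0xBF, C[3] = 0x9A

C[0]: E(K, 0x2F) = 0x4F.
C[1]: E(K, 0x51) = 0x31.
C[2]: E(K, 0xDF) = 0xBF.
C[3]: E(K, 0xFA) = 0x9A.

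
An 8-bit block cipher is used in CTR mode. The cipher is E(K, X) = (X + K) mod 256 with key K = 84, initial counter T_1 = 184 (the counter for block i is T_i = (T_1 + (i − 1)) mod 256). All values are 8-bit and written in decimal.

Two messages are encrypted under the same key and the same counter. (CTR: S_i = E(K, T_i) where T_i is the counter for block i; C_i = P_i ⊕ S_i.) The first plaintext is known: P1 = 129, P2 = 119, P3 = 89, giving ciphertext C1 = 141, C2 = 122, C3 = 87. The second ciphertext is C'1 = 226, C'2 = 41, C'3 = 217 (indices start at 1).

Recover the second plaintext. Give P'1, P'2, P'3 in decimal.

In CTR with a reused counter, both messages share the same keystream S_i, so C_i ⊕ C'_i = P_i ⊕ P'_i and thus P'_i = P_i ⊕ C_i ⊕ C'_i.
P'1: 129 ⊕ 141 ⊕ 226 = 238.
P'2: 119 ⊕ 122 ⊕ 41 = 36.
P'3: 89 ⊕ 87 ⊕ 217 = 215.

P'1 = 238, P'2 = 36, P'3 = 215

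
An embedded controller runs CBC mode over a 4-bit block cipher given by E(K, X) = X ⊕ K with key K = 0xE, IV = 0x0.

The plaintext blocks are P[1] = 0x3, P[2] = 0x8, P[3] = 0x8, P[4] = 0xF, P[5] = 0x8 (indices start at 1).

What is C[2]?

CBC encryption: C_i = E(K, P_i ⊕ C_{i−1}), with C_{0} = IV.
C[1]: P[1] ⊕ 0x0 = 0x3; E(K, 0x3) = 0xD.
C[2]: P[2] ⊕ 0xD = 0x5; E(K, 0x5) = 0xB.

C[2] = 0xB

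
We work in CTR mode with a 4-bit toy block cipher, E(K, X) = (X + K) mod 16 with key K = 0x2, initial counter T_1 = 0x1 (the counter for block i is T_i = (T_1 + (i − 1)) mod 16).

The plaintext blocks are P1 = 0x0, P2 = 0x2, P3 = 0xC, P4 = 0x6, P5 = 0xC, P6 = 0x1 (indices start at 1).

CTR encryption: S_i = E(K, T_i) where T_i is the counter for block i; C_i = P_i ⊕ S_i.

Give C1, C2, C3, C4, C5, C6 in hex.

C1: T = 0x1, S = E(K, T) = 0x3; 0x0 ⊕ 0x3 = 0x3.
C2: T = 0x2, S = E(K, T) = 0x4; 0x2 ⊕ 0x4 = 0x6.
C3: T = 0x3, S = E(K, T) = 0x5; 0xC ⊕ 0x5 = 0x9.
C4: T = 0x4, S = E(K, T) = 0x6; 0x6 ⊕ 0x6 = 0x0.
C5: T = 0x5, S = E(K, T) = 0x7; 0xC ⊕ 0x7 = 0xB.
C6: T = 0x6, S = E(K, T) = 0x8; 0x1 ⊕ 0x8 = 0x9.

C1 = 0x3, C2 = 0x6, C3 = 0x9, C4 = 0x0, C5 = 0xB, C6 = 0x9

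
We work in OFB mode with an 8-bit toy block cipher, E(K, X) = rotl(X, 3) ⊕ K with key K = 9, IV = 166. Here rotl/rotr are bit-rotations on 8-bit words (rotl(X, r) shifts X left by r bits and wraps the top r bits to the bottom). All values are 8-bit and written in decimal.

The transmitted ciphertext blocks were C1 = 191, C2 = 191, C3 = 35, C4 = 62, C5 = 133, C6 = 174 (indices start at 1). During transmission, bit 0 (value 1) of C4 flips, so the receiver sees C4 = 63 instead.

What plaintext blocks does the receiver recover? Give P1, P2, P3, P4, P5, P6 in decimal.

P1 = 131, P2 = 87, P3 = 109, P4 = 68, P5 = 87, P6 = 49

OFB decryption: S_i = E(K, S_{i−1}) with S_{0} = IV; P_i = C_i ⊕ S_i.
Only C4 changed, to 63. In OFB, a change in C_i flips the same bit in P_i only; the keystream is unaffected. Decrypting the received ciphertext:
P1: S = E(K, 166) = 60; 191 ⊕ 60 = 131.
P2: S = E(K, 60) = 232; 191 ⊕ 232 = 87.
P3: S = E(K, 232) = 78; 35 ⊕ 78 = 109.
P4: S = E(K, 78) = 123; 63 ⊕ 123 = 68.
P5: S = E(K, 123) = 210; 133 ⊕ 210 = 87.
P6: S = E(K, 210) = 159; 174 ⊕ 159 = 49.
Blocks that differ from the original plaintext: P4.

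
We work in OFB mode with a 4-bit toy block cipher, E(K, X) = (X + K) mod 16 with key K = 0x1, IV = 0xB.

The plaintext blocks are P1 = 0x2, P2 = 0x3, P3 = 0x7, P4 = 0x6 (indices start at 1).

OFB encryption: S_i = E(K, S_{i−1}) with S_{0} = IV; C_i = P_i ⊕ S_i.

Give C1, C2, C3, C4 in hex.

C1: S = E(K, 0xB) = 0xC; 0x2 ⊕ 0xC = 0xE.
C2: S = E(K, 0xC) = 0xD; 0x3 ⊕ 0xD = 0xE.
C3: S = E(K, 0xD) = 0xE; 0x7 ⊕ 0xE = 0x9.
C4: S = E(K, 0xE) = 0xF; 0x6 ⊕ 0xF = 0x9.

C1 = 0xE, C2 = 0xE, C3 = 0x9, C4 = 0x9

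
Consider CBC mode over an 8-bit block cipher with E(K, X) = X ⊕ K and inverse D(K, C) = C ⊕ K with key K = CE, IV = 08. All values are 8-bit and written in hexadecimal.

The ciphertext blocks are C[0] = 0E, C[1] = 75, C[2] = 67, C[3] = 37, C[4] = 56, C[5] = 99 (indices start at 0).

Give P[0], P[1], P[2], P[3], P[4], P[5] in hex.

CBC decryption: P_i = D(K, C_i) ⊕ C_{i−1}, with C_{−1} = IV.
P[0]: D(K, 0E) = C0; C0 ⊕ 08 = C8.
P[1]: D(K, 75) = BB; BB ⊕ 0E = B5.
P[2]: D(K, 67) = A9; A9 ⊕ 75 = DC.
P[3]: D(K, 37) = F9; F9 ⊕ 67 = 9E.
P[4]: D(K, 56) = 98; 98 ⊕ 37 = AF.
P[5]: D(K, 99) = 57; 57 ⊕ 56 = 01.

P[0] = C8, P[1] = B5, P[2] = DC, P[3] = 9E, P[4] = AF, P[5] = 01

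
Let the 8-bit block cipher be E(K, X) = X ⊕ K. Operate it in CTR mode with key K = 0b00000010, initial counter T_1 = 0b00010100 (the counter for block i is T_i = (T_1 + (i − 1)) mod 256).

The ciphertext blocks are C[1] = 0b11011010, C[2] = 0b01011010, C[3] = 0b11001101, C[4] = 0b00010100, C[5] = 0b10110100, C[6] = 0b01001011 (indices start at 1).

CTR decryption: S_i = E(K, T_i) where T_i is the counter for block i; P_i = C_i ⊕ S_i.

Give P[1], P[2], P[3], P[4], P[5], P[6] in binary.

P[1]: T = 0b00010100, S = E(K, T) = 0b00010110; 0b11011010 ⊕ 0b00010110 = 0b11001100.
P[2]: T = 0b00010101, S = E(K, T) = 0b00010111; 0b01011010 ⊕ 0b00010111 = 0b01001101.
P[3]: T = 0b00010110, S = E(K, T) = 0b00010100; 0b11001101 ⊕ 0b00010100 = 0b11011001.
P[4]: T = 0b00010111, S = E(K, T) = 0b00010101; 0b00010100 ⊕ 0b00010101 = 0b00000001.
P[5]: T = 0b00011000, S = E(K, T) = 0b00011010; 0b10110100 ⊕ 0b00011010 = 0b10101110.
P[6]: T = 0b00011001, S = E(K, T) = 0b00011011; 0b01001011 ⊕ 0b00011011 = 0b01010000.

P[1] = 0b11001100, P[2] = 0b01001101, P[3] = 0b11011001, P[4] = 0b00000001, P[5] = 0b10101110, P[6] = 0b01010000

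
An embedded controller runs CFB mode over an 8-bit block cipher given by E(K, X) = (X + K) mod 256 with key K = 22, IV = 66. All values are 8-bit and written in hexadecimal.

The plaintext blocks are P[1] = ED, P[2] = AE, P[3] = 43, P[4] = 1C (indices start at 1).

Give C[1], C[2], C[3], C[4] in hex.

C[1] = 65, C[2] = 29, C[3] = 08, C[4] = 36

CFB encryption: C_i = P_i ⊕ E(K, C_{i−1}), with C_{0} = IV.
C[1]: E(K, 66) = 88; ED ⊕ 88 = 65.
C[2]: E(K, 65) = 87; AE ⊕ 87 = 29.
C[3]: E(K, 29) = 4B; 43 ⊕ 4B = 08.
C[4]: E(K, 08) = 2A; 1C ⊕ 2A = 36.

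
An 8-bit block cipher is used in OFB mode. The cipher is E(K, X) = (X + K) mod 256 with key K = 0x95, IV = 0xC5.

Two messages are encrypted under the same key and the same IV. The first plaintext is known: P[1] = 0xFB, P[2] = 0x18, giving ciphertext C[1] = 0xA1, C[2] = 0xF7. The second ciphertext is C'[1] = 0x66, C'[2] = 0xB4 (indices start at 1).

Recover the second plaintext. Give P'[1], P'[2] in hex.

P'[1] = 0x3C, P'[2] = 0x5B

In OFB with a reused IV, both messages share the same keystream S_i, so C_i ⊕ C'_i = P_i ⊕ P'_i and thus P'_i = P_i ⊕ C_i ⊕ C'_i.
P'[1]: 0xFB ⊕ 0xA1 ⊕ 0x66 = 0x3C.
P'[2]: 0x18 ⊕ 0xF7 ⊕ 0xB4 = 0x5B.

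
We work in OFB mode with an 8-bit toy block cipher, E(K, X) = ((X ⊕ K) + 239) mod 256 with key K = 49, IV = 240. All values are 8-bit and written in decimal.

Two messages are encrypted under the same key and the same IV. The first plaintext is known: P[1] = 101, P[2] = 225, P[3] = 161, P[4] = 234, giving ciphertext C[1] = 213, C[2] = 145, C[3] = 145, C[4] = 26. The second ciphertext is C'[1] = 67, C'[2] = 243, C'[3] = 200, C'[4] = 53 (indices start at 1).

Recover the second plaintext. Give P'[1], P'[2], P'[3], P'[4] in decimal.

In OFB with a reused IV, both messages share the same keystream S_i, so C_i ⊕ C'_i = P_i ⊕ P'_i and thus P'_i = P_i ⊕ C_i ⊕ C'_i.
P'[1]: 101 ⊕ 213 ⊕ 67 = 243.
P'[2]: 225 ⊕ 145 ⊕ 243 = 131.
P'[3]: 161 ⊕ 145 ⊕ 200 = 248.
P'[4]: 234 ⊕ 26 ⊕ 53 = 197.

P'[1] = 243, P'[2] = 131, P'[3] = 248, P'[4] = 197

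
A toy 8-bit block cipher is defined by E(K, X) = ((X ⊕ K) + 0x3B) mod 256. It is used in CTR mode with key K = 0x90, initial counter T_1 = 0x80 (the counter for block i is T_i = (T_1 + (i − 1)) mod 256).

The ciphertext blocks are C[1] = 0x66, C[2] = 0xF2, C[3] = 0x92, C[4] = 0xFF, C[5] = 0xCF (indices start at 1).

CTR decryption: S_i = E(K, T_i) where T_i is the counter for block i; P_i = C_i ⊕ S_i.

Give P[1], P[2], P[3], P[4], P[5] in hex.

P[1] = 0x2D, P[2] = 0xBE, P[3] = 0xDF, P[4] = 0xB1, P[5] = 0x80

P[1]: T = 0x80, S = E(K, T) = 0x4B; 0x66 ⊕ 0x4B = 0x2D.
P[2]: T = 0x81, S = E(K, T) = 0x4C; 0xF2 ⊕ 0x4C = 0xBE.
P[3]: T = 0x82, S = E(K, T) = 0x4D; 0x92 ⊕ 0x4D = 0xDF.
P[4]: T = 0x83, S = E(K, T) = 0x4E; 0xFF ⊕ 0x4E = 0xB1.
P[5]: T = 0x84, S = E(K, T) = 0x4F; 0xCF ⊕ 0x4F = 0x80.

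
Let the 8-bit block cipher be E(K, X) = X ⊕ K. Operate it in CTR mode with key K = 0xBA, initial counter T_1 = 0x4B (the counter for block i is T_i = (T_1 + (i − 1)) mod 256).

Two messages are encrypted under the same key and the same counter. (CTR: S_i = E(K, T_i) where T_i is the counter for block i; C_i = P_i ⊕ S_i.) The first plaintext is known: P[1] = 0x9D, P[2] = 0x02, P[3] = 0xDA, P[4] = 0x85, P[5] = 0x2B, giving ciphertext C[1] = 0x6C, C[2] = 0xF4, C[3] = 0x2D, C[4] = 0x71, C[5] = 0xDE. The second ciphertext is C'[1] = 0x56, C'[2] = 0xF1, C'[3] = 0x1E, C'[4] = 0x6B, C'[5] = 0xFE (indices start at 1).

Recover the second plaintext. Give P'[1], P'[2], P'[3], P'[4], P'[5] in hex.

In CTR with a reused counter, both messages share the same keystream S_i, so C_i ⊕ C'_i = P_i ⊕ P'_i and thus P'_i = P_i ⊕ C_i ⊕ C'_i.
P'[1]: 0x9D ⊕ 0x6C ⊕ 0x56 = 0xA7.
P'[2]: 0x02 ⊕ 0xF4 ⊕ 0xF1 = 0x07.
P'[3]: 0xDA ⊕ 0x2D ⊕ 0x1E = 0xE9.
P'[4]: 0x85 ⊕ 0x71 ⊕ 0x6B = 0x9F.
P'[5]: 0x2B ⊕ 0xDE ⊕ 0xFE = 0x0B.

P'[1] = 0xA7, P'[2] = 0x07, P'[3] = 0xE9, P'[4] = 0x9F, P'[5] = 0x0B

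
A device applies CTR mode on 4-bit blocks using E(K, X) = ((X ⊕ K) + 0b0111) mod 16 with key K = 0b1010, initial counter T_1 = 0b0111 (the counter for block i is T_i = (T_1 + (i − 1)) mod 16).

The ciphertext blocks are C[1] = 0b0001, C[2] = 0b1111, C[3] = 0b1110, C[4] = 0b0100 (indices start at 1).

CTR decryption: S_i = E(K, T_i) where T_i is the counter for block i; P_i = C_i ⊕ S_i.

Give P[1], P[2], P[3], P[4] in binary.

P[1]: T = 0b0111, S = E(K, T) = 0b0100; 0b0001 ⊕ 0b0100 = 0b0101.
P[2]: T = 0b1000, S = E(K, T) = 0b1001; 0b1111 ⊕ 0b1001 = 0b0110.
P[3]: T = 0b1001, S = E(K, T) = 0b1010; 0b1110 ⊕ 0b1010 = 0b0100.
P[4]: T = 0b1010, S = E(K, T) = 0b0111; 0b0100 ⊕ 0b0111 = 0b0011.

P[1] = 0b0101, P[2] = 0b0110, P[3] = 0b0100, P[4] = 0b0011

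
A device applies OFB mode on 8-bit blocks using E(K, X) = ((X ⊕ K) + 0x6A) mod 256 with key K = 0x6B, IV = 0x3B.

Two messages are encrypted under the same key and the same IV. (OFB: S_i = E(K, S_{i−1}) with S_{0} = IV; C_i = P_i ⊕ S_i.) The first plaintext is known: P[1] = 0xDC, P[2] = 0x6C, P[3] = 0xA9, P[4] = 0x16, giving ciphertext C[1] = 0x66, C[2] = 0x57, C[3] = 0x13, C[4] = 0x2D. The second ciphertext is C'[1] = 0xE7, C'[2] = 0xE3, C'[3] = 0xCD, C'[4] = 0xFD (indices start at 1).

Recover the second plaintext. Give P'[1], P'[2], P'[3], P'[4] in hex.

P'[1] = 0x5D, P'[2] = 0xD8, P'[3] = 0x77, P'[4] = 0xC6

In OFB with a reused IV, both messages share the same keystream S_i, so C_i ⊕ C'_i = P_i ⊕ P'_i and thus P'_i = P_i ⊕ C_i ⊕ C'_i.
P'[1]: 0xDC ⊕ 0x66 ⊕ 0xE7 = 0x5D.
P'[2]: 0x6C ⊕ 0x57 ⊕ 0xE3 = 0xD8.
P'[3]: 0xA9 ⊕ 0x13 ⊕ 0xCD = 0x77.
P'[4]: 0x16 ⊕ 0x2D ⊕ 0xFD = 0xC6.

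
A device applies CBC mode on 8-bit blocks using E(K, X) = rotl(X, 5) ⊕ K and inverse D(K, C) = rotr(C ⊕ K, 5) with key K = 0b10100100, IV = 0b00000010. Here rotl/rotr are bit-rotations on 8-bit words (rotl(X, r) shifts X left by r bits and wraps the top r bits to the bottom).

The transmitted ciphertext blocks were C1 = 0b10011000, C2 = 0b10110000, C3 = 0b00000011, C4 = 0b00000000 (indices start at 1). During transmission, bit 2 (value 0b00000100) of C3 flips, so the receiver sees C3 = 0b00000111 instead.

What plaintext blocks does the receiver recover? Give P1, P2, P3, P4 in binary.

P1 = 0b11100011, P2 = 0b00111000, P3 = 0b10101101, P4 = 0b00100010

CBC decryption: P_i = D(K, C_i) ⊕ C_{i−1}, with C_{0} = IV.
Only C3 changed, to 0b00000111. In CBC, a change in C_i garbles P_i and flips the same bit in P_{i+1}. Decrypting the received ciphertext:
P1: D(K, 0b10011000) = 0b11100001; 0b11100001 ⊕ 0b00000010 = 0b11100011.
P2: D(K, 0b10110000) = 0b10100000; 0b10100000 ⊕ 0b10011000 = 0b00111000.
P3: D(K, 0b00000111) = 0b00011101; 0b00011101 ⊕ 0b10110000 = 0b10101101.
P4: D(K, 0b00000000) = 0b00100101; 0b00100101 ⊕ 0b00000111 = 0b00100010.
Blocks that differ from the original plaintext: P3, P4.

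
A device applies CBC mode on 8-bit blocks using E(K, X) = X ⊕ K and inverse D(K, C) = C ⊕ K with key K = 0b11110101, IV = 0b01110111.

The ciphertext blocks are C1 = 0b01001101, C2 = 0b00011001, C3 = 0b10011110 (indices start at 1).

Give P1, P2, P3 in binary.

P1 = 0b11001111, P2 = 0b10100001, P3 = 0b01110010

CBC decryption: P_i = D(K, C_i) ⊕ C_{i−1}, with C_{0} = IV.
P1: D(K, 0b01001101) = 0b10111000; 0b10111000 ⊕ 0b01110111 = 0b11001111.
P2: D(K, 0b00011001) = 0b11101100; 0b11101100 ⊕ 0b01001101 = 0b10100001.
P3: D(K, 0b10011110) = 0b01101011; 0b01101011 ⊕ 0b00011001 = 0b01110010.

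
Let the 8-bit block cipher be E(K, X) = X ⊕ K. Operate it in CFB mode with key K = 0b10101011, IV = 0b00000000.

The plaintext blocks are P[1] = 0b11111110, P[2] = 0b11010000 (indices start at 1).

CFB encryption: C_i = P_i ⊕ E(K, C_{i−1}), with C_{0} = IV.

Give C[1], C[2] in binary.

C[1] = 0b01010101, C[2] = 0b00101110

C[1]: E(K, 0b00000000) = 0b10101011; 0b11111110 ⊕ 0b10101011 = 0b01010101.
C[2]: E(K, 0b01010101) = 0b11111110; 0b11010000 ⊕ 0b11111110 = 0b00101110.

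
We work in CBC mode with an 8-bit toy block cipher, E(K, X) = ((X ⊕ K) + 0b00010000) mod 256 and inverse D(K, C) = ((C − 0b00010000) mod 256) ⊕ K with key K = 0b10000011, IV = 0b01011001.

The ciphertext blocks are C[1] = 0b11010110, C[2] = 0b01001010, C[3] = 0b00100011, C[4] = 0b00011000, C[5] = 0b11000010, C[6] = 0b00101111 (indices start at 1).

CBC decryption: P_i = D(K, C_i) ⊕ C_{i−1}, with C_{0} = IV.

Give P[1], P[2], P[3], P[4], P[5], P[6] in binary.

P[1] = 0b00011100, P[2] = 0b01101111, P[3] = 0b11011010, P[4] = 0b10101000, P[5] = 0b00101001, P[6] = 0b01011110

P[1]: D(K, 0b11010110) = 0b01000101; 0b01000101 ⊕ 0b01011001 = 0b00011100.
P[2]: D(K, 0b01001010) = 0b10111001; 0b10111001 ⊕ 0b11010110 = 0b01101111.
P[3]: D(K, 0b00100011) = 0b10010000; 0b10010000 ⊕ 0b01001010 = 0b11011010.
P[4]: D(K, 0b00011000) = 0b10001011; 0b10001011 ⊕ 0b00100011 = 0b10101000.
P[5]: D(K, 0b11000010) = 0b00110001; 0b00110001 ⊕ 0b00011000 = 0b00101001.
P[6]: D(K, 0b00101111) = 0b10011100; 0b10011100 ⊕ 0b11000010 = 0b01011110.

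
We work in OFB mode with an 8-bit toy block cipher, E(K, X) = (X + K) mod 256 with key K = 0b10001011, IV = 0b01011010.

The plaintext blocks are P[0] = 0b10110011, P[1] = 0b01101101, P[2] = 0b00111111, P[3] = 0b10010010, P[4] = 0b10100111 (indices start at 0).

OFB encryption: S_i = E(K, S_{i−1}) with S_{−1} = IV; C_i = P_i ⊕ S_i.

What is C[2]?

C[0]: S = E(K, 0b01011010) = 0b11100101; 0b10110011 ⊕ 0b11100101 = 0b01010110.
C[1]: S = E(K, 0b11100101) = 0b01110000; 0b01101101 ⊕ 0b01110000 = 0b00011101.
C[2]: S = E(K, 0b01110000) = 0b11111011; 0b00111111 ⊕ 0b11111011 = 0b11000100.

C[2] = 0b11000100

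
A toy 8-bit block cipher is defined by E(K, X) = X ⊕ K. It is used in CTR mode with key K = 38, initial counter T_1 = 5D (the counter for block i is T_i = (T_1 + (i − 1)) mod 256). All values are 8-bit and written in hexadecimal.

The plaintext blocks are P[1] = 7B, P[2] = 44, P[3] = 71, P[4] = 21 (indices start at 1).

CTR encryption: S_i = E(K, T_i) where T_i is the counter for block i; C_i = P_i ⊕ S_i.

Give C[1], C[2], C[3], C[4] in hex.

C[1]: T = 5D, S = E(K, T) = 65; 7B ⊕ 65 = 1E.
C[2]: T = 5E, S = E(K, T) = 66; 44 ⊕ 66 = 22.
C[3]: T = 5F, S = E(K, T) = 67; 71 ⊕ 67 = 16.
C[4]: T = 60, S = E(K, T) = 58; 21 ⊕ 58 = 79.

C[1] = 1E, C[2] = 22, C[3] = 16, C[4] = 79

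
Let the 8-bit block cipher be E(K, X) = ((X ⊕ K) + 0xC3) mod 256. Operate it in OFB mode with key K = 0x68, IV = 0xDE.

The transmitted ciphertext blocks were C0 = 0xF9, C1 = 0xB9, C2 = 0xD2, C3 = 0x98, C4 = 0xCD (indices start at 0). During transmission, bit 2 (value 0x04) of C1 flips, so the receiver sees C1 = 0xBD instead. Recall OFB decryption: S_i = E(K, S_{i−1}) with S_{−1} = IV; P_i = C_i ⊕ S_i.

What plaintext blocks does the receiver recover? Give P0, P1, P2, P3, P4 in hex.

P0 = 0x80, P1 = 0x69, P2 = 0xAD, P3 = 0x42, P4 = 0xB8

Only C1 changed, to 0xBD. In OFB, a change in C_i flips the same bit in P_i only; the keystream is unaffected. Decrypting the received ciphertext:
P0: S = E(K, 0xDE) = 0x79; 0xF9 ⊕ 0x79 = 0x80.
P1: S = E(K, 0x79) = 0xD4; 0xBD ⊕ 0xD4 = 0x69.
P2: S = E(K, 0xD4) = 0x7F; 0xD2 ⊕ 0x7F = 0xAD.
P3: S = E(K, 0x7F) = 0xDA; 0x98 ⊕ 0xDA = 0x42.
P4: S = E(K, 0xDA) = 0x75; 0xCD ⊕ 0x75 = 0xB8.
Blocks that differ from the original plaintext: P1.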